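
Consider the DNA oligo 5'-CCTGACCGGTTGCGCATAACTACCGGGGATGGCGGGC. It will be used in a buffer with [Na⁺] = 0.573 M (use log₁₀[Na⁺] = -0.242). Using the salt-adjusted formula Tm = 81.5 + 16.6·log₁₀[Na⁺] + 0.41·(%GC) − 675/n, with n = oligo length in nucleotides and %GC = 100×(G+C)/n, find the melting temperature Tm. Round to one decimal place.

Length n = 37. Base counts: G=14, A=6, T=6, C=11
G+C = 25, so %GC = 25/37 × 100 = 67.568%
Salt term: 16.6 × (-0.242) = -4.017
GC term: 0.41 × 67.568 = 27.703; length term: −675/37 = −18.243
Tm = 81.5 + (-4.017) + 27.703 − 18.243 = 86.943 → 86.9°C

86.9°C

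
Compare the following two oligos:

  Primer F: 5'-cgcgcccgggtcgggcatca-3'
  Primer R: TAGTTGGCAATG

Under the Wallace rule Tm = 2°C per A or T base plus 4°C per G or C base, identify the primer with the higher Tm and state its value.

Primer F: A+T=4, G+C=16 → Tm = 2(4)+4(16) = 72°C
Primer R: A+T=7, G+C=5 → Tm = 2(7)+4(5) = 34°C
72°C vs 34°C → primer F is higher.

Primer F, 72°C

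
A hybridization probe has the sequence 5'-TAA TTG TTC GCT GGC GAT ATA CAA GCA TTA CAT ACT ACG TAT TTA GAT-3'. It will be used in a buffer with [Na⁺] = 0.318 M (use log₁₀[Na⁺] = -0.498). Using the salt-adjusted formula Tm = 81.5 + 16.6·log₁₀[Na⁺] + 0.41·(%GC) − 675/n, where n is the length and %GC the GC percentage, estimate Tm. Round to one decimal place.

Length n = 48. Base counts: A=15, G=8, T=17, C=8
G+C = 16, so %GC = 16/48 × 100 = 33.333%
Salt term: 16.6 × (-0.498) = -8.267
GC term: 0.41 × 33.333 = 13.667; length term: −675/48 = −14.062
Tm = 81.5 + (-8.267) + 13.667 − 14.062 = 72.838 → 72.8°C

72.8°C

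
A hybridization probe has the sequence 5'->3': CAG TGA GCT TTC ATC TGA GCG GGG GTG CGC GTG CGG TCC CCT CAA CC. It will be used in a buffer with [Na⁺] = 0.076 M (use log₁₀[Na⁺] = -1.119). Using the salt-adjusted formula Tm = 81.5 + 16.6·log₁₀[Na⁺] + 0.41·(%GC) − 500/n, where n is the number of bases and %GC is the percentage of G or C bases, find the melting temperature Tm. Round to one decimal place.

Length n = 47. Base counts: G=16, C=15, A=6, T=10
G+C = 31, so %GC = 31/47 × 100 = 65.957%
Salt term: 16.6 × (-1.119) = -18.575
GC term: 0.41 × 65.957 = 27.042; length term: −500/47 = −10.638
Tm = 81.5 + (-18.575) + 27.042 − 10.638 = 79.329 → 79.3°C

79.3°C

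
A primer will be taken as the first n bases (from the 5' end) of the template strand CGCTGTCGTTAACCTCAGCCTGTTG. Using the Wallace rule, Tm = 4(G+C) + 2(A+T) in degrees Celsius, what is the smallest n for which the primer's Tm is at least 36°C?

First 11 bases: CGCTGTCGTTA → Tm = 34°C (< 36°C)
First 12 bases: CGCTGTCGTTAA → Tm = 36°C (≥ 36°C)
Each additional base adds 2°C (A/T) or 4°C (G/C), so Tm is non-decreasing in n; n = 12 is the first length to reach 36°C.

n = 12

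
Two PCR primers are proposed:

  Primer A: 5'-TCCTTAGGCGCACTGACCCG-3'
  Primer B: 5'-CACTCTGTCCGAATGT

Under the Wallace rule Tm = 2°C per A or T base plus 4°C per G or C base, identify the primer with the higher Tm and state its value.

Primer A: A+T=7, G+C=13 → Tm = 2(7)+4(13) = 66°C
Primer B: A+T=8, G+C=8 → Tm = 2(8)+4(8) = 48°C
66°C vs 48°C → primer A is higher.

Primer A, 66°C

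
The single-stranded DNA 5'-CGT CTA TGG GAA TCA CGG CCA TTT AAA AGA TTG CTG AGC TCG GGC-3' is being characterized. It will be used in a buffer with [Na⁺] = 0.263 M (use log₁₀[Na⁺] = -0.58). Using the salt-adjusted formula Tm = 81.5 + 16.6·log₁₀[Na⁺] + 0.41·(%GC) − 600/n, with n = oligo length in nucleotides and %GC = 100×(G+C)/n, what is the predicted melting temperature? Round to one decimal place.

79.5°C

Length n = 45. Base counts: C=10, A=11, G=13, T=11
G+C = 23, so %GC = 23/45 × 100 = 51.111%
Salt term: 16.6 × (-0.58) = -9.628
GC term: 0.41 × 51.111 = 20.956; length term: −600/45 = −13.333
Tm = 81.5 + (-9.628) + 20.956 − 13.333 = 79.495 → 79.5°C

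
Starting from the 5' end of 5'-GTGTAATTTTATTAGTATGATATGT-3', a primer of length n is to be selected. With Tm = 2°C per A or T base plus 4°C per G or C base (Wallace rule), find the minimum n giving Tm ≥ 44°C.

n = 19

First 18 bases: GTGTAATTTTATTAGTAT → Tm = 42°C (< 44°C)
First 19 bases: GTGTAATTTTATTAGTATG → Tm = 46°C (≥ 44°C)
Each additional base adds 2°C (A/T) or 4°C (G/C), so Tm is non-decreasing in n; n = 19 is the first length to reach 44°C.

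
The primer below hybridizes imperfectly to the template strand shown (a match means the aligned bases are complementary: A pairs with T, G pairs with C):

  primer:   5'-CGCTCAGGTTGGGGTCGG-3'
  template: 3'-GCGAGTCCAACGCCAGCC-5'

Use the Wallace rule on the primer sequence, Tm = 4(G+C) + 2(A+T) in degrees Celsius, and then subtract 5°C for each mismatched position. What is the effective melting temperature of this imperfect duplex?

Primer base counts: A=1, T=4, G=9, C=4 → A+T=5, G+C=13
Perfect-match Tm = 2(5) + 4(13) = 10 + 52 = 62°C
Mismatches (positions where the bases are not complementary): 1 (at position 12)
Effective Tm = 62 − 1×5 = 62 − 5 = 57°C

57°C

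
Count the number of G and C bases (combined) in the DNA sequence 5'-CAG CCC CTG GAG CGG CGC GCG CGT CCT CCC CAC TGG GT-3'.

30

A=3, C=17, T=5, G=13
G+C = 13 + 17 = 30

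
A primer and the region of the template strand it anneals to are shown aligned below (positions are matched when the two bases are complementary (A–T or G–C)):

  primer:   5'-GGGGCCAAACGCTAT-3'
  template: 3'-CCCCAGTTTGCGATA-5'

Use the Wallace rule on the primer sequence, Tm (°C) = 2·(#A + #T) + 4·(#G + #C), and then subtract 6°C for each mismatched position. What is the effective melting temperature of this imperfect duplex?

42°C

Primer base counts: A=4, T=2, G=5, C=4 → A+T=6, G+C=9
Perfect-match Tm = 2(6) + 4(9) = 12 + 36 = 48°C
Mismatches (positions where the bases are not complementary): 1 (at position 5)
Effective Tm = 48 − 1×6 = 48 − 6 = 42°C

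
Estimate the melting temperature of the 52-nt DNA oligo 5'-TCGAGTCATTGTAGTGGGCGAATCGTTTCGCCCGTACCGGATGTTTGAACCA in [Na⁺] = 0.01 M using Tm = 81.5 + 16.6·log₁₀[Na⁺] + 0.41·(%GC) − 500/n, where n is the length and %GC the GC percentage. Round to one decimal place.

60.0°C

Length n = 52. Base counts: G=15, A=10, T=15, C=12
G+C = 27, so %GC = 27/52 × 100 = 51.923%
Salt term: 16.6 × (-2) = -33.2
GC term: 0.41 × 51.923 = 21.288; length term: −500/52 = −9.615
Tm = 81.5 + (-33.2) + 21.288 − 9.615 = 59.973 → 60.0°C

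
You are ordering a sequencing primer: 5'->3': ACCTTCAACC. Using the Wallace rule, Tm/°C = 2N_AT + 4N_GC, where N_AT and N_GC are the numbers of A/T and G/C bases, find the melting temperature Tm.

30°C

T=2, G=0, C=5, A=3
A+T = 5, G+C = 5
Tm = 2(5) + 4(5) = 10 + 20 = 30°C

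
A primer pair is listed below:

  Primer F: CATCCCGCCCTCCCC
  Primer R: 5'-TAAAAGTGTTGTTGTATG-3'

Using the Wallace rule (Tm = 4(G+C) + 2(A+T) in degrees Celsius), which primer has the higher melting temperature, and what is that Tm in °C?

Primer F: A+T=3, G+C=12 → Tm = 2(3)+4(12) = 54°C
Primer R: A+T=13, G+C=5 → Tm = 2(13)+4(5) = 46°C
54°C vs 46°C → primer F is higher.

Primer F, 54°C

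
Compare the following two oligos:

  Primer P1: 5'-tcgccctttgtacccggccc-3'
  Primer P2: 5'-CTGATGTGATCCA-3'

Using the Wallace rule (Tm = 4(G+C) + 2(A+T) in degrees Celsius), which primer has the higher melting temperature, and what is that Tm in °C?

Primer P1: A+T=6, G+C=14 → Tm = 2(6)+4(14) = 68°C
Primer P2: A+T=7, G+C=6 → Tm = 2(7)+4(6) = 38°C
68°C vs 38°C → primer P1 is higher.

Primer P1, 68°C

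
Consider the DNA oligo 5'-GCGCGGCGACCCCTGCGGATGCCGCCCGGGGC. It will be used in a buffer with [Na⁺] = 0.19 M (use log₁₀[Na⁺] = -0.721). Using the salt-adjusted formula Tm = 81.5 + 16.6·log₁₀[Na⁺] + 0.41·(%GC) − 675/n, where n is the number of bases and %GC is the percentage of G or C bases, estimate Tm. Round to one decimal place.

Length n = 32. Counting bases: C=14, G=14, A=2, T=2
G+C = 28, so %GC = 28/32 × 100 = 87.5%
Salt term: 16.6 × (-0.721) = -11.969
GC term: 0.41 × 87.5 = 35.875; length term: −675/32 = −21.094
Tm = 81.5 + (-11.969) + 35.875 − 21.094 = 84.312 → 84.3°C

84.3°C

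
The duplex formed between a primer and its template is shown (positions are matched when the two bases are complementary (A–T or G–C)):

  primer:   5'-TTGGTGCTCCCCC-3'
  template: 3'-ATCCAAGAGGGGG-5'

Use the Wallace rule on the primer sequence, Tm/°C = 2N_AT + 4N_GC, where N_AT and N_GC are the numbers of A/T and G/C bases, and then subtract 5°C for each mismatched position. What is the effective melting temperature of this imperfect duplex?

Primer base counts: A=0, T=4, G=3, C=6 → A+T=4, G+C=9
Perfect-match Tm = 2(4) + 4(9) = 8 + 36 = 44°C
Mismatches (positions where the bases are not complementary): 2 (at positions 2, 6)
Effective Tm = 44 − 2×5 = 44 − 10 = 34°C

34°C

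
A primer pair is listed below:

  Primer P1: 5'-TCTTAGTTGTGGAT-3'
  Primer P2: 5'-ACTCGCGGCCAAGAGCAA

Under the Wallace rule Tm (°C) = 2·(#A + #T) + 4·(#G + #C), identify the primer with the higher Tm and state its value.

Primer P2, 58°C

Primer P1: A+T=9, G+C=5 → Tm = 2(9)+4(5) = 38°C
Primer P2: A+T=7, G+C=11 → Tm = 2(7)+4(11) = 58°C
38°C vs 58°C → primer P2 is higher.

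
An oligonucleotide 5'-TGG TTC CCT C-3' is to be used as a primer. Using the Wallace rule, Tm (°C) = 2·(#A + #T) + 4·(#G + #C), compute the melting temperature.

32°C

A=0, G=2, T=4, C=4
So N_AT = 4 and N_GC = 6.
Tm = 4·6 + 2·4 = 24 + 8 = 32°C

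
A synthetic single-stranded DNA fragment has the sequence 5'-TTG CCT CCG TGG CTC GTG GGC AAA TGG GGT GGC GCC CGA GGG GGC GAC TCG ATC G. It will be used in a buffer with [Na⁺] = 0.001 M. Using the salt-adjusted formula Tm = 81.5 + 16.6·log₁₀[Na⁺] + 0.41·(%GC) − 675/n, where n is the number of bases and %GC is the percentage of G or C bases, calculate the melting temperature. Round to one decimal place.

48.5°C

Length n = 55. Scanning the sequence gives C=15, G=24, A=6, T=10.
G+C = 39, so %GC = 39/55 × 100 = 70.909%
Salt term: 16.6 × (-3) = -49.8
GC term: 0.41 × 70.909 = 29.073; length term: −675/55 = −12.273
Tm = 81.5 + (-49.8) + 29.073 − 12.273 = 48.5 → 48.5°C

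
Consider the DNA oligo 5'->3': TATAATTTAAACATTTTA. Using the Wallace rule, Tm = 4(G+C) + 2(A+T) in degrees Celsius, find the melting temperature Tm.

38°C

Counting bases: A=8, T=9, G=0, C=1
So N_AT = 17 and N_GC = 1.
Tm = 2×17 + 4×1 = 38°C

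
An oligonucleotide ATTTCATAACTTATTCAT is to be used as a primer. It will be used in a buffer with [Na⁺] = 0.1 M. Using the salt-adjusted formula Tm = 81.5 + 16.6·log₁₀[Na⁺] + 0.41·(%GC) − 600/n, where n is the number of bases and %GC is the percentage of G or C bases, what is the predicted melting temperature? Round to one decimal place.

38.4°C

Length n = 18. Counting bases: C=3, G=0, A=6, T=9
G+C = 3, so %GC = 3/18 × 100 = 16.667%
Salt term: 16.6 × (-1) = -16.6
GC term: 0.41 × 16.667 = 6.833; length term: −600/18 = −33.333
Tm = 81.5 + (-16.6) + 6.833 − 33.333 = 38.4 → 38.4°C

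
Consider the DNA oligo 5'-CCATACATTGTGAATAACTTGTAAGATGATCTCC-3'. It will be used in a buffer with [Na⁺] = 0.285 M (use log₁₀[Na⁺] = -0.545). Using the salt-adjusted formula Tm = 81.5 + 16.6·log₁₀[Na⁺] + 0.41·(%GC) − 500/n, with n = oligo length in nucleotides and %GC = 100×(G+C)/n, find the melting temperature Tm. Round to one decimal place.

72.2°C

Length n = 34. Scanning the sequence gives G=5, C=7, T=11, A=11.
G+C = 12, so %GC = 12/34 × 100 = 35.294%
Salt term: 16.6 × (-0.545) = -9.047
GC term: 0.41 × 35.294 = 14.471; length term: −500/34 = −14.706
Tm = 81.5 + (-9.047) + 14.471 − 14.706 = 72.218 → 72.2°C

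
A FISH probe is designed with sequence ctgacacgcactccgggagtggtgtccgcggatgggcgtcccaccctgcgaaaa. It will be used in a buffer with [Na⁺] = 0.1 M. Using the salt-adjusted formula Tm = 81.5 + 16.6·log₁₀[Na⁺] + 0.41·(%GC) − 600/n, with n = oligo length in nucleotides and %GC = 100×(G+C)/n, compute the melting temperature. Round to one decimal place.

81.1°C

Length n = 54. C=18, A=10, G=18, T=8
G+C = 36, so %GC = 36/54 × 100 = 66.667%
Salt term: 16.6 × (-1) = -16.6
GC term: 0.41 × 66.667 = 27.333; length term: −600/54 = −11.111
Tm = 81.5 + (-16.6) + 27.333 − 11.111 = 81.122 → 81.1°C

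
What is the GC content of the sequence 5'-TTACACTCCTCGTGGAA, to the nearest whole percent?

Base counts: G=3, A=4, T=5, C=5
G+C = 3 + 5 = 8 out of 17 bases
%GC = 8/17 × 100 = 47.06% ≈ 47%

47%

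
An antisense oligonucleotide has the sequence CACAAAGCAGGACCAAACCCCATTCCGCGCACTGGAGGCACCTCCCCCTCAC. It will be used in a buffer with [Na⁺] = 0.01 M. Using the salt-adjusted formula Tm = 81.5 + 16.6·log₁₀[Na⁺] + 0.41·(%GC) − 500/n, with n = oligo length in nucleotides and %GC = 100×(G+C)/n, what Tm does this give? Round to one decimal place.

64.7°C

Length n = 52. Counting bases: A=14, T=5, G=9, C=24
G+C = 33, so %GC = 33/52 × 100 = 63.462%
Salt term: 16.6 × (-2) = -33.2
GC term: 0.41 × 63.462 = 26.019; length term: −500/52 = −9.615
Tm = 81.5 + (-33.2) + 26.019 − 9.615 = 64.704 → 64.7°C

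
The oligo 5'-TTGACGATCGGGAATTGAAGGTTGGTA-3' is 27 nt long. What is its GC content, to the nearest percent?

Base counts: C=2, A=7, T=8, G=10
G+C = 10 + 2 = 12 out of 27 bases
%GC = 12/27 × 100 = 44.44% ≈ 44%

44%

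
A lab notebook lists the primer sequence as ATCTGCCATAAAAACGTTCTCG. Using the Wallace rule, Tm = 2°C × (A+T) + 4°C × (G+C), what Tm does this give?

62°C

Base counts: A=7, T=6, G=3, C=6
A+T = 13, G+C = 9
Tm = 4·9 + 2·13 = 36 + 26 = 62°C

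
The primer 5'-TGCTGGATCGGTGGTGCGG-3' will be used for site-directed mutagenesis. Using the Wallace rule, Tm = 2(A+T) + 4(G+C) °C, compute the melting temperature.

C=3, G=10, T=5, A=1
So N_AT = 6 and N_GC = 13.
Tm = 4·13 + 2·6 = 52 + 12 = 64°C

64°C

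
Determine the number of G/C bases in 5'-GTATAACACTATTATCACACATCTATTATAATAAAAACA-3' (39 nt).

Base counts: T=12, G=1, A=19, C=7
G+C = 1 + 7 = 8

8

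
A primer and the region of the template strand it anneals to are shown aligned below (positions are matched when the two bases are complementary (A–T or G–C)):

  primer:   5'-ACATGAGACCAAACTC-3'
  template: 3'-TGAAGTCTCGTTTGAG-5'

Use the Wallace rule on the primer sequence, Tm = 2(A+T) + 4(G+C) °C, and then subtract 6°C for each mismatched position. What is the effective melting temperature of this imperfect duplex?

Primer base counts: A=7, T=2, G=2, C=5 → A+T=9, G+C=7
Perfect-match Tm = 2(9) + 4(7) = 18 + 28 = 46°C
Mismatches (positions where the bases are not complementary): 3 (at positions 3, 5, 9)
Effective Tm = 46 − 3×6 = 46 − 18 = 28°C

28°C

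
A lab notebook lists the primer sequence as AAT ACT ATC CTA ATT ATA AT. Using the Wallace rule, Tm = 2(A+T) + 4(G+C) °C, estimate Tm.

Base counts: A=9, G=0, C=3, T=8
AT pairs contribute 17, GC pairs contribute 3.
Tm = 4·3 + 2·17 = 12 + 34 = 46°C

46°C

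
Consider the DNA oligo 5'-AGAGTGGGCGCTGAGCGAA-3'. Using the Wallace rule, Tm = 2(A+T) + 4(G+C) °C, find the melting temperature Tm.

62°C

Counting bases: T=2, G=9, A=5, C=3
So N_AT = 7 and N_GC = 12.
Tm = 2(7) + 4(12) = 14 + 48 = 62°C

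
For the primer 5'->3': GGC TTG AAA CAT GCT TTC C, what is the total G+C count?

9

C=5, T=6, A=4, G=4
G+C = 4 + 5 = 9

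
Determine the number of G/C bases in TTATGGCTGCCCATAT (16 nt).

C=4, G=3, A=3, T=6
Total G or C: 3 + 4 = 7

7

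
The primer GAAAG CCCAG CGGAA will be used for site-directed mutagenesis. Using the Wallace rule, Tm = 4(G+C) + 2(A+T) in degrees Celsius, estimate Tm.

48°C

Base counts: G=5, A=6, C=4, T=0
A+T = 6, G+C = 9
Tm = 2×6 + 4×9 = 48°C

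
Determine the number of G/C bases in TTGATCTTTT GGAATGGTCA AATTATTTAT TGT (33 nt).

8

T=17, G=6, A=8, C=2
G+C = 6 + 2 = 8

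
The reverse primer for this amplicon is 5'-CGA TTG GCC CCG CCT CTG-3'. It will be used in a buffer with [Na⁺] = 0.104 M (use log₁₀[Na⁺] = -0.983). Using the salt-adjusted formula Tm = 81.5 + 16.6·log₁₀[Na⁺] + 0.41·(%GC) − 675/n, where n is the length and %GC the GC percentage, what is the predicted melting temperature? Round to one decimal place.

Length n = 18. Base counts: C=8, A=1, T=4, G=5
G+C = 13, so %GC = 13/18 × 100 = 72.222%
Salt term: 16.6 × (-0.983) = -16.318
GC term: 0.41 × 72.222 = 29.611; length term: −675/18 = −37.5
Tm = 81.5 + (-16.318) + 29.611 − 37.5 = 57.293 → 57.3°C

57.3°C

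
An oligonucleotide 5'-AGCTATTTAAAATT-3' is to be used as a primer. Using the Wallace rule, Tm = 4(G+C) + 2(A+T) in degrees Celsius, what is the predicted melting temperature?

Counting bases: G=1, T=6, C=1, A=6
So N_AT = 12 and N_GC = 2.
Tm = 4·2 + 2·12 = 8 + 24 = 32°C

32°C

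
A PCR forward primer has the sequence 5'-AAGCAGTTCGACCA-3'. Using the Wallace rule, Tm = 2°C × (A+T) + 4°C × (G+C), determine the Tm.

Base counts: T=2, G=3, C=4, A=5
A+T = 7, G+C = 7
Tm = 2×7 + 4×7 = 42°C

42°C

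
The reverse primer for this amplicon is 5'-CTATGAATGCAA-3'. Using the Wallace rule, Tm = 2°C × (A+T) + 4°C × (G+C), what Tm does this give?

32°C

Base counts: C=2, A=5, T=3, G=2
AT pairs contribute 8, GC pairs contribute 4.
Tm = 2(8) + 4(4) = 16 + 16 = 32°C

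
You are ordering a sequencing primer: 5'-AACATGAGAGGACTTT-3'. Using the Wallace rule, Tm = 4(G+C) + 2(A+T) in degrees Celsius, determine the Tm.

44°C

Base counts: A=6, T=4, G=4, C=2
A+T = 10, G+C = 6
Tm = 4·6 + 2·10 = 24 + 20 = 44°C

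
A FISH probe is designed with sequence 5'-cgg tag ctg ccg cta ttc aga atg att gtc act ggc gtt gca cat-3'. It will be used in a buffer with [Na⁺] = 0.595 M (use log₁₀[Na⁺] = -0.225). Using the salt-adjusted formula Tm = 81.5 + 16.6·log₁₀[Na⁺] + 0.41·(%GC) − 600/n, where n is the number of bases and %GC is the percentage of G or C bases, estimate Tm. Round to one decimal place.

Length n = 45. Base counts: C=11, G=12, A=9, T=13
G+C = 23, so %GC = 23/45 × 100 = 51.111%
Salt term: 16.6 × (-0.225) = -3.735
GC term: 0.41 × 51.111 = 20.956; length term: −600/45 = −13.333
Tm = 81.5 + (-3.735) + 20.956 − 13.333 = 85.388 → 85.4°C

85.4°C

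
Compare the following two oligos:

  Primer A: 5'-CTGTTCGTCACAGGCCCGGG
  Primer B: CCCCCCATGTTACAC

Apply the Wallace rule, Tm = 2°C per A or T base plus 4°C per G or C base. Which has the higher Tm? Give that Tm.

Primer A: A+T=6, G+C=14 → Tm = 2(6)+4(14) = 68°C
Primer B: A+T=6, G+C=9 → Tm = 2(6)+4(9) = 48°C
68°C vs 48°C → primer A is higher.

Primer A, 68°C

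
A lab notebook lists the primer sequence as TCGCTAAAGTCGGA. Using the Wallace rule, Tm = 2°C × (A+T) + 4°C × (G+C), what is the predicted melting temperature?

Scanning the sequence gives T=3, C=3, A=4, G=4.
AT pairs contribute 7, GC pairs contribute 7.
Tm = 2×7 + 4×7 = 42°C

42°C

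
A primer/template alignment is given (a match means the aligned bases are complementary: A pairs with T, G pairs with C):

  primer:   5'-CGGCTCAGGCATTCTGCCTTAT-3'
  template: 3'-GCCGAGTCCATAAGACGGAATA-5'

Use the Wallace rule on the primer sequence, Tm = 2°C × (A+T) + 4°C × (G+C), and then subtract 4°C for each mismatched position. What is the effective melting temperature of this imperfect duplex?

Primer base counts: A=3, T=7, G=5, C=7 → A+T=10, G+C=12
Perfect-match Tm = 2(10) + 4(12) = 20 + 48 = 68°C
Mismatches (positions where the bases are not complementary): 1 (at position 10)
Effective Tm = 68 − 1×4 = 68 − 4 = 64°C

64°C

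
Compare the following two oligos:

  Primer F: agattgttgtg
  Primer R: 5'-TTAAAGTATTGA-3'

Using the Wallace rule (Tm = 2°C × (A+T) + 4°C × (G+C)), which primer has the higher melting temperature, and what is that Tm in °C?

Primer F: A+T=7, G+C=4 → Tm = 2(7)+4(4) = 30°C
Primer R: A+T=10, G+C=2 → Tm = 2(10)+4(2) = 28°C
30°C vs 28°C → primer F is higher.

Primer F, 30°C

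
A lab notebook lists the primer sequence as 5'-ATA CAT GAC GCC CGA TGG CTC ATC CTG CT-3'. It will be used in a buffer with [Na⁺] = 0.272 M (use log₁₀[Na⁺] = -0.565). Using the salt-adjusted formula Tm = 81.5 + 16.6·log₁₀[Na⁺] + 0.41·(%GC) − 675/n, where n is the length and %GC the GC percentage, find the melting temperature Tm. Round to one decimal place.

Length n = 29. Counting bases: A=6, C=10, T=7, G=6
G+C = 16, so %GC = 16/29 × 100 = 55.172%
Salt term: 16.6 × (-0.565) = -9.379
GC term: 0.41 × 55.172 = 22.621; length term: −675/29 = −23.276
Tm = 81.5 + (-9.379) + 22.621 − 23.276 = 71.466 → 71.5°C

71.5°C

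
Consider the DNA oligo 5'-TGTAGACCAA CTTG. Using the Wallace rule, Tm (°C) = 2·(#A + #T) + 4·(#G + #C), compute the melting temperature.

40°C

Counting bases: T=4, C=3, G=3, A=4
A+T = 8, G+C = 6
Tm = 2(8) + 4(6) = 16 + 24 = 40°C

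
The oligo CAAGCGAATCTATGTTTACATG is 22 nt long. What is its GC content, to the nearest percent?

36%

Scanning the sequence gives C=4, A=7, T=7, G=4.
G+C = 4 + 4 = 8 out of 22 bases
%GC = 8/22 × 100 = 36.36% ≈ 36%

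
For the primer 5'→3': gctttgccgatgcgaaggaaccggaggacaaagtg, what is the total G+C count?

20

Base counts: G=13, A=10, T=5, C=7
Total G or C: 13 + 7 = 20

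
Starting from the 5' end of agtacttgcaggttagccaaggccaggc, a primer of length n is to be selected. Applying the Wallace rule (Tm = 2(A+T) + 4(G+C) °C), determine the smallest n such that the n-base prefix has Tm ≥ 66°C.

First 21 bases: AGTACTTGCAGGTTAGCCAAG → Tm = 62°C (< 66°C)
First 22 bases: AGTACTTGCAGGTTAGCCAAGG → Tm = 66°C (≥ 66°C)
Each additional base adds 2°C (A/T) or 4°C (G/C), so Tm is non-decreasing in n; n = 22 is the first length to reach 66°C.

n = 22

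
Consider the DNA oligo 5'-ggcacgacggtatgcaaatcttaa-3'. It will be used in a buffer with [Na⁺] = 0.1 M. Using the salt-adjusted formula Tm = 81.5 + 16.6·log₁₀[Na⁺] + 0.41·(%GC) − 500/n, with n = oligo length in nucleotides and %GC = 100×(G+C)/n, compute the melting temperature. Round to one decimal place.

62.9°C

Length n = 24. Scanning the sequence gives A=8, C=5, T=5, G=6.
G+C = 11, so %GC = 11/24 × 100 = 45.833%
Salt term: 16.6 × (-1) = -16.6
GC term: 0.41 × 45.833 = 18.792; length term: −500/24 = −20.833
Tm = 81.5 + (-16.6) + 18.792 − 20.833 = 62.859 → 62.9°C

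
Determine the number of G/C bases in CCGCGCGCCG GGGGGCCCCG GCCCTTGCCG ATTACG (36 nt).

30

Counting bases: A=2, G=14, C=16, T=4
G+C = 14 + 16 = 30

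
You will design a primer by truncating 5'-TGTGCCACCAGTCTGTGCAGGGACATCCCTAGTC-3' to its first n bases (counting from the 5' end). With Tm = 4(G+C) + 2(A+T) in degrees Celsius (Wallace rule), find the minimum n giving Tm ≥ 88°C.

n = 28

First 27 bases: TGTGCCACCAGTCTGTGCAGGGACATC → Tm = 86°C (< 88°C)
First 28 bases: TGTGCCACCAGTCTGTGCAGGGACATCC → Tm = 90°C (≥ 88°C)
Since every base adds ≥2°C, Tm only increases with n, so the threshold is first crossed at n = 28.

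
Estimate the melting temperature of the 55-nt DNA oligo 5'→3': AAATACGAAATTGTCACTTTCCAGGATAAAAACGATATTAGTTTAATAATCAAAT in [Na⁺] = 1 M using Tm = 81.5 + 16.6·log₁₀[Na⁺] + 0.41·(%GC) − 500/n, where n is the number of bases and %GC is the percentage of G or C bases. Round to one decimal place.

Length n = 55. Counting bases: T=17, G=6, C=7, A=25
G+C = 13, so %GC = 13/55 × 100 = 23.636%
Salt term: 16.6 × (0) = 0
GC term: 0.41 × 23.636 = 9.691; length term: −500/55 = −9.091
Tm = 81.5 + (0) + 9.691 − 9.091 = 82.1 → 82.1°C

82.1°C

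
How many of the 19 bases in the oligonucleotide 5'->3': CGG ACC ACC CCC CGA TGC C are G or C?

15

Counting bases: T=1, G=4, A=3, C=11
G+C = 4 + 11 = 15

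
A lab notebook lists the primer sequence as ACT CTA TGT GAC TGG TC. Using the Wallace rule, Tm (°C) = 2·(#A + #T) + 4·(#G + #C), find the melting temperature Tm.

Base counts: C=4, T=6, G=4, A=3
So N_AT = 9 and N_GC = 8.
Tm = 4·8 + 2·9 = 32 + 18 = 50°C

50°C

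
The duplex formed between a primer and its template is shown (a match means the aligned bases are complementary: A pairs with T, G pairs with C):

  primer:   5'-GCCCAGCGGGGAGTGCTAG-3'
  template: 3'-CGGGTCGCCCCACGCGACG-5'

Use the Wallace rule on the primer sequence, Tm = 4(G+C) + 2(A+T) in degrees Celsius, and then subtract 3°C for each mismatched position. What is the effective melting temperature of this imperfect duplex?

Primer base counts: A=3, T=2, G=9, C=5 → A+T=5, G+C=14
Perfect-match Tm = 2(5) + 4(14) = 10 + 56 = 66°C
Mismatches (positions where the bases are not complementary): 4 (at positions 12, 14, 18, 19)
Effective Tm = 66 − 4×3 = 66 − 12 = 54°C

54°C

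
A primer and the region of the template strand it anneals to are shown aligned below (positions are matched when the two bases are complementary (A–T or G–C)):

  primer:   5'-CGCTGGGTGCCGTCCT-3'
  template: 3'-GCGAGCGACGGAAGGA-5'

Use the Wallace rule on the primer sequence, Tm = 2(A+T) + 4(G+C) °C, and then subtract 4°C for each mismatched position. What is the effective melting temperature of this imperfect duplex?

44°C

Primer base counts: A=0, T=4, G=6, C=6 → A+T=4, G+C=12
Perfect-match Tm = 2(4) + 4(12) = 8 + 48 = 56°C
Mismatches (positions where the bases are not complementary): 3 (at positions 5, 7, 12)
Effective Tm = 56 − 3×4 = 56 − 12 = 44°C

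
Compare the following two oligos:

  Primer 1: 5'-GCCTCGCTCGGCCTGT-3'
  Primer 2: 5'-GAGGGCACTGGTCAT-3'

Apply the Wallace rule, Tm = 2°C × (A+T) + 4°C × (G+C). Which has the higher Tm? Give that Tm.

Primer 1, 56°C

Primer 1: A+T=4, G+C=12 → Tm = 2(4)+4(12) = 56°C
Primer 2: A+T=6, G+C=9 → Tm = 2(6)+4(9) = 48°C
56°C vs 48°C → primer 1 is higher.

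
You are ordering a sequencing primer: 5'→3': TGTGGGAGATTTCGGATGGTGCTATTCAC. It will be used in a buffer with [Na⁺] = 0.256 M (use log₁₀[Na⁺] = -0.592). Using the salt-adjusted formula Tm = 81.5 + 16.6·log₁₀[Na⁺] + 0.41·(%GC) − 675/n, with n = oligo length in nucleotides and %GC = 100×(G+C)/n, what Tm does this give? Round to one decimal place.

Length n = 29. Counting bases: T=10, C=4, G=10, A=5
G+C = 14, so %GC = 14/29 × 100 = 48.276%
Salt term: 16.6 × (-0.592) = -9.827
GC term: 0.41 × 48.276 = 19.793; length term: −675/29 = −23.276
Tm = 81.5 + (-9.827) + 19.793 − 23.276 = 68.19 → 68.2°C

68.2°C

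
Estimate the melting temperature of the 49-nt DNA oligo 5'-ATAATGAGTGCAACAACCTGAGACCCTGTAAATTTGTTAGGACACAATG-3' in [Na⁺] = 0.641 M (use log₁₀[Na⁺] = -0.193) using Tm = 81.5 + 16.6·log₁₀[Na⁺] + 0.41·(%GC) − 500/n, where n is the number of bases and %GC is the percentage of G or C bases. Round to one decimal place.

Length n = 49. Counting bases: C=9, A=18, T=12, G=10
G+C = 19, so %GC = 19/49 × 100 = 38.776%
Salt term: 16.6 × (-0.193) = -3.204
GC term: 0.41 × 38.776 = 15.898; length term: −500/49 = −10.204
Tm = 81.5 + (-3.204) + 15.898 − 10.204 = 83.99 → 84.0°C

84.0°C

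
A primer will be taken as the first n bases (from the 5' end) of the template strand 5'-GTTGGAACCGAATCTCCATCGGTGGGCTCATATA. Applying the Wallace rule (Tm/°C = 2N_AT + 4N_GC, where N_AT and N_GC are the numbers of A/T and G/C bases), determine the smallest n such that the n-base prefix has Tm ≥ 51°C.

First 16 bases: GTTGGAACCGAATCTC → Tm = 48°C (< 51°C)
First 17 bases: GTTGGAACCGAATCTCC → Tm = 52°C (≥ 51°C)
Each additional base adds 2°C (A/T) or 4°C (G/C), so Tm is non-decreasing in n; n = 17 is the first length to reach 51°C.

n = 17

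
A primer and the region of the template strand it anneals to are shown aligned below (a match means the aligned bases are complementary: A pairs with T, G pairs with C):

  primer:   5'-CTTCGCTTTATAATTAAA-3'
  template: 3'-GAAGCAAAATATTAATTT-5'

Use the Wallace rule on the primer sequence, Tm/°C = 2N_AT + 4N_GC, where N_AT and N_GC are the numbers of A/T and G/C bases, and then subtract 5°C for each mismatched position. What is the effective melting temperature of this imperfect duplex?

39°C

Primer base counts: A=6, T=8, G=1, C=3 → A+T=14, G+C=4
Perfect-match Tm = 2(14) + 4(4) = 28 + 16 = 44°C
Mismatches (positions where the bases are not complementary): 1 (at position 6)
Effective Tm = 44 − 1×5 = 44 − 5 = 39°C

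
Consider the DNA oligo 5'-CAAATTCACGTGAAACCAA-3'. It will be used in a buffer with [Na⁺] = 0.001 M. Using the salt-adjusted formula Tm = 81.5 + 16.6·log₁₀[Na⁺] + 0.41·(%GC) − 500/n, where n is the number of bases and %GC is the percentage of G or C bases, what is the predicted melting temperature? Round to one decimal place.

Length n = 19. Counting bases: A=9, G=2, C=5, T=3
G+C = 7, so %GC = 7/19 × 100 = 36.842%
Salt term: 16.6 × (-3) = -49.8
GC term: 0.41 × 36.842 = 15.105; length term: −500/19 = −26.316
Tm = 81.5 + (-49.8) + 15.105 − 26.316 = 20.489 → 20.5°C

20.5°C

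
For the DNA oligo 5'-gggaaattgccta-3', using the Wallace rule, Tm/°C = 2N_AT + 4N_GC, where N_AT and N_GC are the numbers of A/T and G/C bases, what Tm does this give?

38°C

T=3, G=4, C=2, A=4
AT pairs contribute 7, GC pairs contribute 6.
Tm = 2(7) + 4(6) = 14 + 24 = 38°C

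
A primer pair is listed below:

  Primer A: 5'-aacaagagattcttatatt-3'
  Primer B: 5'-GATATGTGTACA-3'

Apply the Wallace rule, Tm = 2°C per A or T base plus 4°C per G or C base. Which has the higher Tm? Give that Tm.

Primer A: A+T=15, G+C=4 → Tm = 2(15)+4(4) = 46°C
Primer B: A+T=8, G+C=4 → Tm = 2(8)+4(4) = 32°C
46°C vs 32°C → primer A is higher.

Primer A, 46°C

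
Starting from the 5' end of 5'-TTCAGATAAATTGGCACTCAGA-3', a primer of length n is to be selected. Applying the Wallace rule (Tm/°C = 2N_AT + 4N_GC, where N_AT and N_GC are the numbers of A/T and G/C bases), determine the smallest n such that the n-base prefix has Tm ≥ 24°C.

First 9 bases: TTCAGATAA → Tm = 22°C (< 24°C)
First 10 bases: TTCAGATAAA → Tm = 24°C (≥ 24°C)
Since every base adds ≥2°C, Tm only increases with n, so the threshold is first crossed at n = 10.

n = 10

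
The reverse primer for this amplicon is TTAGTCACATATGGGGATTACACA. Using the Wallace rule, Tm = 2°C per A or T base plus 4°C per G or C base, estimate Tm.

66°C

Scanning the sequence gives C=4, A=8, G=5, T=7.
A+T = 15, G+C = 9
Tm = 2(15) + 4(9) = 30 + 36 = 66°C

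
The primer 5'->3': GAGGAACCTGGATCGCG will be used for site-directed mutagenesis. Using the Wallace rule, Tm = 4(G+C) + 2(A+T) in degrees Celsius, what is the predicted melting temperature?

56°C

Base counts: C=4, A=4, G=7, T=2
A+T = 6, G+C = 11
Tm = 2×6 + 4×11 = 56°C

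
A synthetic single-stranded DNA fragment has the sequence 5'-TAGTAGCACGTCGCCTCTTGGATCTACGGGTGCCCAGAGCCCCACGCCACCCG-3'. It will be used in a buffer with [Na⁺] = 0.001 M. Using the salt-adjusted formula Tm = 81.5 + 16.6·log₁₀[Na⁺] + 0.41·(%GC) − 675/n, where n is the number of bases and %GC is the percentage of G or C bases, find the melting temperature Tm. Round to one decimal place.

Length n = 53. Scanning the sequence gives C=21, A=9, T=9, G=14.
G+C = 35, so %GC = 35/53 × 100 = 66.038%
Salt term: 16.6 × (-3) = -49.8
GC term: 0.41 × 66.038 = 27.076; length term: −675/53 = −12.736
Tm = 81.5 + (-49.8) + 27.076 − 12.736 = 46.04 → 46.0°C

46.0°C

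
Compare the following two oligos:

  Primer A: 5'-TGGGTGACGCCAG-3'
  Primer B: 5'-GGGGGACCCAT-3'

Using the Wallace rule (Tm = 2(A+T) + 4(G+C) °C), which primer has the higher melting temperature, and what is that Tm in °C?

Primer A: A+T=4, G+C=9 → Tm = 2(4)+4(9) = 44°C
Primer B: A+T=3, G+C=8 → Tm = 2(3)+4(8) = 38°C
44°C vs 38°C → primer A is higher.

Primer A, 44°C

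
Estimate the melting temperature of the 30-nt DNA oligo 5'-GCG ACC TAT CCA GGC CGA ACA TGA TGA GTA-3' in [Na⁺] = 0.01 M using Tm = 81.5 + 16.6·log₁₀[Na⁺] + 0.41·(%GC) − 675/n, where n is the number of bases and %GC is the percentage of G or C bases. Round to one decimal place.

47.7°C

Length n = 30. Scanning the sequence gives G=8, C=8, A=9, T=5.
G+C = 16, so %GC = 16/30 × 100 = 53.333%
Salt term: 16.6 × (-2) = -33.2
GC term: 0.41 × 53.333 = 21.867; length term: −675/30 = −22.5
Tm = 81.5 + (-33.2) + 21.867 − 22.5 = 47.667 → 47.7°C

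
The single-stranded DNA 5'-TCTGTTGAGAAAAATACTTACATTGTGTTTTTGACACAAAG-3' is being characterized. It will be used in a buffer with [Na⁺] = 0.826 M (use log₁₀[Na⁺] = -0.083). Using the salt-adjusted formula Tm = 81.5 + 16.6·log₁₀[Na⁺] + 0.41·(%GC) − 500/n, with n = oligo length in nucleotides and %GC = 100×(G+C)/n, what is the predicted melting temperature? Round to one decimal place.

79.9°C

Length n = 41. Base counts: C=5, G=7, A=14, T=15
G+C = 12, so %GC = 12/41 × 100 = 29.268%
Salt term: 16.6 × (-0.083) = -1.378
GC term: 0.41 × 29.268 = 12; length term: −500/41 = −12.195
Tm = 81.5 + (-1.378) + 12 − 12.195 = 79.927 → 79.9°C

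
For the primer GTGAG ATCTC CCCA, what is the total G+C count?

8

Scanning the sequence gives C=5, G=3, T=3, A=3.
G+C = 3 + 5 = 8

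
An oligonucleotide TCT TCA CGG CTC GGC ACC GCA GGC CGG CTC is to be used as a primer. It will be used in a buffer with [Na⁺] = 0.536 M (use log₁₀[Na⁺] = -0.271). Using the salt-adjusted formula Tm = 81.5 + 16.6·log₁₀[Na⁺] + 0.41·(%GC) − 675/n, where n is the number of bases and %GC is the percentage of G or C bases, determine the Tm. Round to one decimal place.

84.6°C

Length n = 30. G=9, A=3, T=5, C=13
G+C = 22, so %GC = 22/30 × 100 = 73.333%
Salt term: 16.6 × (-0.271) = -4.499
GC term: 0.41 × 73.333 = 30.067; length term: −675/30 = −22.5
Tm = 81.5 + (-4.499) + 30.067 − 22.5 = 84.568 → 84.6°C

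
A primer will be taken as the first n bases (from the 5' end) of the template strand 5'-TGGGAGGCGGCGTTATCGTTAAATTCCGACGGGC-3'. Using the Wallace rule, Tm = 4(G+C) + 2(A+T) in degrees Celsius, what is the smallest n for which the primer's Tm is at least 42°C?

First 11 bases: TGGGAGGCGGC → Tm = 40°C (< 42°C)
First 12 bases: TGGGAGGCGGCG → Tm = 44°C (≥ 42°C)
Since every base adds ≥2°C, Tm only increases with n, so the threshold is first crossed at n = 12.

n = 12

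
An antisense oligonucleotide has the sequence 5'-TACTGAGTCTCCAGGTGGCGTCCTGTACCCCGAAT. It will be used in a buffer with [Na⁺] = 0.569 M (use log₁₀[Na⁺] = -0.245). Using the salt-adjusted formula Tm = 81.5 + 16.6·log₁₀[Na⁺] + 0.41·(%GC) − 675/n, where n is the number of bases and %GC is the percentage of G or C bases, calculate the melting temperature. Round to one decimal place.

81.6°C

Length n = 35. Counting bases: T=9, C=11, G=9, A=6
G+C = 20, so %GC = 20/35 × 100 = 57.143%
Salt term: 16.6 × (-0.245) = -4.067
GC term: 0.41 × 57.143 = 23.429; length term: −675/35 = −19.286
Tm = 81.5 + (-4.067) + 23.429 − 19.286 = 81.576 → 81.6°C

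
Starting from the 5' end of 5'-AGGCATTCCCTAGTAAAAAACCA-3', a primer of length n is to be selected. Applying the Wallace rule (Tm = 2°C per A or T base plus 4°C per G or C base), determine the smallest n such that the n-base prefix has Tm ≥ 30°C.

n = 10

First 9 bases: AGGCATTCC → Tm = 28°C (< 30°C)
First 10 bases: AGGCATTCCC → Tm = 32°C (≥ 30°C)
Each additional base adds 2°C (A/T) or 4°C (G/C), so Tm is non-decreasing in n; n = 10 is the first length to reach 30°C.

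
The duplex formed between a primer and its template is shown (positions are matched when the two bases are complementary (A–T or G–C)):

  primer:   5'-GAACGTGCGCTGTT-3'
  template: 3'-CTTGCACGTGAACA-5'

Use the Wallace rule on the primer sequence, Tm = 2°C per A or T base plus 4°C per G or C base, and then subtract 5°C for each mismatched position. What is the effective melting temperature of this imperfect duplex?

29°C

Primer base counts: A=2, T=4, G=5, C=3 → A+T=6, G+C=8
Perfect-match Tm = 2(6) + 4(8) = 12 + 32 = 44°C
Mismatches (positions where the bases are not complementary): 3 (at positions 9, 12, 13)
Effective Tm = 44 − 3×5 = 44 − 15 = 29°C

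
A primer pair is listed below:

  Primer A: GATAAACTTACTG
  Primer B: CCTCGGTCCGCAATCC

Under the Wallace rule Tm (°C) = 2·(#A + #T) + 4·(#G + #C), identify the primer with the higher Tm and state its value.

Primer A: A+T=9, G+C=4 → Tm = 2(9)+4(4) = 34°C
Primer B: A+T=5, G+C=11 → Tm = 2(5)+4(11) = 54°C
34°C vs 54°C → primer B is higher.

Primer B, 54°C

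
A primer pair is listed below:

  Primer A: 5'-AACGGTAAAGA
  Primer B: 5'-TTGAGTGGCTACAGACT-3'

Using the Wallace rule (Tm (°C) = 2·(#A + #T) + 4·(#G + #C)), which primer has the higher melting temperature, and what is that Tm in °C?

Primer A: A+T=7, G+C=4 → Tm = 2(7)+4(4) = 30°C
Primer B: A+T=9, G+C=8 → Tm = 2(9)+4(8) = 50°C
30°C vs 50°C → primer B is higher.

Primer B, 50°C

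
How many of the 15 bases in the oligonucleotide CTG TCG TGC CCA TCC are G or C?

10

C=7, T=4, G=3, A=1
G+C = 3 + 7 = 10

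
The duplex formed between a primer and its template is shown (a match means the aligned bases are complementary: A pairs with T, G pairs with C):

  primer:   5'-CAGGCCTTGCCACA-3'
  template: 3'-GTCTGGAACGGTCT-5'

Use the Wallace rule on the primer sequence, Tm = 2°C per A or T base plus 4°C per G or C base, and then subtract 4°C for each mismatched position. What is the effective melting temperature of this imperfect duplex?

38°C

Primer base counts: A=3, T=2, G=3, C=6 → A+T=5, G+C=9
Perfect-match Tm = 2(5) + 4(9) = 10 + 36 = 46°C
Mismatches (positions where the bases are not complementary): 2 (at positions 4, 13)
Effective Tm = 46 − 2×4 = 46 − 8 = 38°C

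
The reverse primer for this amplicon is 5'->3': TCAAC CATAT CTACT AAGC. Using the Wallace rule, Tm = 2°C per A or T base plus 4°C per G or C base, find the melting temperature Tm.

Scanning the sequence gives T=5, G=1, C=6, A=7.
So N_AT = 12 and N_GC = 7.
Tm = 4·7 + 2·12 = 28 + 24 = 52°C

52°C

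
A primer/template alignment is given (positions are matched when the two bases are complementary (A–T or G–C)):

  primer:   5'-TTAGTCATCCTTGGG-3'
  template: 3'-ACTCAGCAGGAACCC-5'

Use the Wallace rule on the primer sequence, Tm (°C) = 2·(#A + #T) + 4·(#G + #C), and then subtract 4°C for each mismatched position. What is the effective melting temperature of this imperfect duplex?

Primer base counts: A=2, T=6, G=4, C=3 → A+T=8, G+C=7
Perfect-match Tm = 2(8) + 4(7) = 16 + 28 = 44°C
Mismatches (positions where the bases are not complementary): 2 (at positions 2, 7)
Effective Tm = 44 − 2×4 = 44 − 8 = 36°C

36°C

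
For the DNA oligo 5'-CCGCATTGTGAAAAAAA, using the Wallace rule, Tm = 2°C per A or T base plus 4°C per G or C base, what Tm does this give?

46°C

Base counts: A=8, G=3, C=3, T=3
AT pairs contribute 11, GC pairs contribute 6.
Tm = 4·6 + 2·11 = 24 + 22 = 46°C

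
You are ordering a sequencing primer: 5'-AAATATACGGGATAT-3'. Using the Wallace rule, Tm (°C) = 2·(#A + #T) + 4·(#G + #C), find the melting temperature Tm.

38°C

Scanning the sequence gives G=3, T=4, C=1, A=7.
So N_AT = 11 and N_GC = 4.
Tm = 2(11) + 4(4) = 22 + 16 = 38°C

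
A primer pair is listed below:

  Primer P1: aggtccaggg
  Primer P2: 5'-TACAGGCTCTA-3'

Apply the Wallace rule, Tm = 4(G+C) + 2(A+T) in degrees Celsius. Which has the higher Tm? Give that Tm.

Primer P1: A+T=3, G+C=7 → Tm = 2(3)+4(7) = 34°C
Primer P2: A+T=6, G+C=5 → Tm = 2(6)+4(5) = 32°C
34°C vs 32°C → primer P1 is higher.

Primer P1, 34°C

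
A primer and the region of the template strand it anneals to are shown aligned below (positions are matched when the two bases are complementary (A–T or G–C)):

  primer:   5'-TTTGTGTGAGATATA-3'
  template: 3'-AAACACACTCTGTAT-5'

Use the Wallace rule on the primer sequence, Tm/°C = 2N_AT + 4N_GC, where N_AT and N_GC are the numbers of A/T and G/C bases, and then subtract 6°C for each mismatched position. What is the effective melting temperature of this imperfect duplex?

Primer base counts: A=4, T=7, G=4, C=0 → A+T=11, G+C=4
Perfect-match Tm = 2(11) + 4(4) = 22 + 16 = 38°C
Mismatches (positions where the bases are not complementary): 1 (at position 12)
Effective Tm = 38 − 1×6 = 38 − 6 = 32°C

32°C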